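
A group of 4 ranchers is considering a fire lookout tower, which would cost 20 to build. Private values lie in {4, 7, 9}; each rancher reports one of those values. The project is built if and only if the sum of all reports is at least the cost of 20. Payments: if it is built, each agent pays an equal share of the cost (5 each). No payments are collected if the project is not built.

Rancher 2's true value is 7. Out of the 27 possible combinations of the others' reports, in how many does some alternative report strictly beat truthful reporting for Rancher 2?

Others report (4, 4, 4): truth gives 0; report 9 gives 2 > 0. Violating.
Others report (4, 4, 7): truth gives 2; no alternative beats it.
Others report (4, 4, 9): truth gives 2; no alternative beats it.
(Checking all 27 profiles: 1 has a profitable deviation, 26 do not.)

1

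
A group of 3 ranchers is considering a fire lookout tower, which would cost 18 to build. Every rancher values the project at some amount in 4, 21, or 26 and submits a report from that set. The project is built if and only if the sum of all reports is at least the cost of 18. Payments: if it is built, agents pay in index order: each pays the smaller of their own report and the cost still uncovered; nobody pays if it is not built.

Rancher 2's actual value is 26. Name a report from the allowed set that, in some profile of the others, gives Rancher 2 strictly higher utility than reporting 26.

4

Suppose Rancher 1 reports 4 and Rancher 3 reports 21.
Report 26: project built, pays 14, utility 26 - 14 = 12.
Report 4: project built, pays 4, utility 26 - 4 = 22.
So reporting 4 beats truth here (22 > 12).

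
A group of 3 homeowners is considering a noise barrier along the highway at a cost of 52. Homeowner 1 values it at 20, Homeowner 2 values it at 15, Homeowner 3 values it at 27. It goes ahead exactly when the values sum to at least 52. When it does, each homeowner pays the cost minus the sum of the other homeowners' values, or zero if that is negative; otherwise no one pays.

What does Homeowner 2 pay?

5

Total value 62 ≥ cost 52, so the project is built.
The other homeowners' values sum to 47.
Cost minus that sum is 52 - 47 = 5.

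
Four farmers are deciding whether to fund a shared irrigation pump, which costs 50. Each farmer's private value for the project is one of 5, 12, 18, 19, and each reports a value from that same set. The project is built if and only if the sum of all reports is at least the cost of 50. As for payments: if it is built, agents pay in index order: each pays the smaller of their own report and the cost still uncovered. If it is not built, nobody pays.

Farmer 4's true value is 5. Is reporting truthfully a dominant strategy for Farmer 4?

Check each profile of the others' reports and compare truth against every alternative report.
Others report (5, 18, 18): truth gives 0, best alternative gives -4.
Others report (18, 5, 18): truth gives 0, best alternative gives -4.
Others report (18, 18, 5): truth gives 0, best alternative gives -4.
Others report (5, 18, 19): truth gives 0, best alternative gives -3.
Others report (5, 19, 18): truth gives 0, best alternative gives -3.
Others report (12, 12, 18): truth gives 0, best alternative gives -3.
(Remaining 58 profiles checked similarly; truth is weakly best in each.)
In every case the truthful report is at least as good as any alternative, so it is a dominant strategy.

Yes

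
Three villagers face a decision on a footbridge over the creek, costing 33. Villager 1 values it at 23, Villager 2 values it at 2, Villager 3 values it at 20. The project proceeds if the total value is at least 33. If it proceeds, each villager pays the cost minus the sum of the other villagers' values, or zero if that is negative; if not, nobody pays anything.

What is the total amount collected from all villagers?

19

Total value 45 ≥ cost 33, so it is built.
Villager 1: others sum to 22; max(0, 33 - 22) = 11.
Villager 2: others sum to 43; max(0, 33 - 43) = 0.
Villager 3: others sum to 25; max(0, 33 - 25) = 8.
Total collected = 11 + 0 + 8 = 19.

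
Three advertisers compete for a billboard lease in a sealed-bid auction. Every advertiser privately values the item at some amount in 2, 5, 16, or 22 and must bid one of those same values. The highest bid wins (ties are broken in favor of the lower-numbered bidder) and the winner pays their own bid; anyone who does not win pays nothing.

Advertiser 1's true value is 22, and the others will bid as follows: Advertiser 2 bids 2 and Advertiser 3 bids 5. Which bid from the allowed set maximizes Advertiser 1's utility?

Bid 2: loses, pays 0, utility 0.
Bid 5: wins, pays 5, utility 22 - 5 = 17.
Bid 16: wins, pays 16, utility 22 - 16 = 6.
Bid 22: wins, pays 22, utility 22 - 22 = 0.
The best choice is 5 with utility 17.

5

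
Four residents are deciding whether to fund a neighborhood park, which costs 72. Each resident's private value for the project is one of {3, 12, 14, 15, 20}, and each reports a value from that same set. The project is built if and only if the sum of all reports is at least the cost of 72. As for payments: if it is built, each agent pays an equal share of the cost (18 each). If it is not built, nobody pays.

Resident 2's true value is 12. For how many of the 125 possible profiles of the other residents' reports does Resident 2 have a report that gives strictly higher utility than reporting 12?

1

Others report (20, 20, 20): truth gives -6; report 3 gives 0 > -6. Violating.
Others report (3, 3, 3): truth gives 0; no alternative beats it.
Others report (3, 3, 12): truth gives 0; no alternative beats it.
(Checking all 125 profiles: 1 has a profitable deviation, 124 do not.)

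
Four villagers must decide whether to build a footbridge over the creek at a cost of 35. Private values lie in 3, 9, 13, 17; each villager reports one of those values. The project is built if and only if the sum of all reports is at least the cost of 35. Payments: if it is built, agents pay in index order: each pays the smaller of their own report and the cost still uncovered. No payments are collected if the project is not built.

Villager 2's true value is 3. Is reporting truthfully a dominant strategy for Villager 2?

Check each profile of the others' reports and compare truth against every alternative report.
Others report (3, 9, 17): truth gives 0, best alternative gives -6.
Others report (3, 13, 13): truth gives 0, best alternative gives -6.
Others report (3, 13, 17): truth gives 0, best alternative gives -6.
Others report (3, 17, 9): truth gives 0, best alternative gives -6.
Others report (3, 17, 13): truth gives 0, best alternative gives -6.
Others report (3, 17, 17): truth gives 0, best alternative gives -6.
(Remaining 58 profiles checked similarly; truth is weakly best in each.)
In every case the truthful report is at least as good as any alternative, so it is a dominant strategy.

Yes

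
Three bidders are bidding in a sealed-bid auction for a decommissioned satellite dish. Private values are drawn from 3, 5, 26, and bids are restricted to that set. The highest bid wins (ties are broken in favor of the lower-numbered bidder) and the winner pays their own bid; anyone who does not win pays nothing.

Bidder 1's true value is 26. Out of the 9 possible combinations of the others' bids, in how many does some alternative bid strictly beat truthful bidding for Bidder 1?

Others bid (3, 3): truth gives 0; bid 3 gives 23 > 0. Violating.
Others bid (3, 5): truth gives 0; bid 5 gives 21 > 0. Violating.
Others bid (5, 3): truth gives 0; bid 5 gives 21 > 0. Violating.
Others bid (5, 5): truth gives 0; bid 5 gives 21 > 0. Violating.
Others bid (3, 26): truth gives 0; no alternative beats it.
Others bid (5, 26): truth gives 0; no alternative beats it.
(Checking all 9 profiles: 4 have a profitable deviation, 5 do not.)

4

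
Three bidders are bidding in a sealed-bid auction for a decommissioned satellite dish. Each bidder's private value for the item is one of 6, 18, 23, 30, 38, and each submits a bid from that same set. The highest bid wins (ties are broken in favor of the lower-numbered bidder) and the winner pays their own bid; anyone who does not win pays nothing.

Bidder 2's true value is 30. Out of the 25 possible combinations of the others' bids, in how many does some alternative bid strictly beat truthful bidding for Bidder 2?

6

Others bid (6, 6): truth gives 0; bid 18 gives 12 > 0. Violating.
Others bid (6, 18): truth gives 0; bid 18 gives 12 > 0. Violating.
Others bid (6, 23): truth gives 0; bid 23 gives 7 > 0. Violating.
Others bid (18, 6): truth gives 0; bid 23 gives 7 > 0. Violating.
Others bid (6, 30): truth gives 0; no alternative beats it.
Others bid (6, 38): truth gives 0; no alternative beats it.
(Checking all 25 profiles: 6 have a profitable deviation, 19 do not.)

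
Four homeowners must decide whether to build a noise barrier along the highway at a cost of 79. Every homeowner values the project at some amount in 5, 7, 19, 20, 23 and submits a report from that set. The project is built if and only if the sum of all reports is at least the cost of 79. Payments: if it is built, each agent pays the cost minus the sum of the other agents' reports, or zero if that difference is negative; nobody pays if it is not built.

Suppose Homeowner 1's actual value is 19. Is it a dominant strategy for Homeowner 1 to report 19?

Check each profile of the others' reports and compare truth against every alternative report.
Others report (23, 23, 23): truth gives 9, best alternative gives 9.
Others report (20, 23, 23): truth gives 6, best alternative gives 6.
Others report (23, 20, 23): truth gives 6, best alternative gives 6.
Others report (23, 23, 20): truth gives 6, best alternative gives 6.
Others report (19, 23, 23): truth gives 5, best alternative gives 5.
Others report (23, 19, 23): truth gives 5, best alternative gives 5.
(Remaining 119 profiles checked similarly; truth is weakly best in each.)
In every case the truthful report is at least as good as any alternative, so it is a dominant strategy.

Yes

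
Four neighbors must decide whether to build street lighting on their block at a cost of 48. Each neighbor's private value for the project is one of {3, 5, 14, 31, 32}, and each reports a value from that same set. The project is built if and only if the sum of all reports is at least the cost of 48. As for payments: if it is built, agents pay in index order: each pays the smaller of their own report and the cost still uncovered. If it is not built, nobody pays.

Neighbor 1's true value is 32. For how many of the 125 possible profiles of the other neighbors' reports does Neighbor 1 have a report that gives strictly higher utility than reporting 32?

117

Others report (3, 3, 14): truth gives 0; report 31 gives 1 > 0. Violating.
Others report (3, 3, 31): truth gives 0; report 14 gives 18 > 0. Violating.
Others report (3, 3, 32): truth gives 0; report 14 gives 18 > 0. Violating.
Others report (3, 5, 14): truth gives 0; report 31 gives 1 > 0. Violating.
Others report (3, 3, 3): truth gives 0; no alternative beats it.
Others report (3, 3, 5): truth gives 0; no alternative beats it.
(Checking all 125 profiles: 117 have a profitable deviation, 8 do not.)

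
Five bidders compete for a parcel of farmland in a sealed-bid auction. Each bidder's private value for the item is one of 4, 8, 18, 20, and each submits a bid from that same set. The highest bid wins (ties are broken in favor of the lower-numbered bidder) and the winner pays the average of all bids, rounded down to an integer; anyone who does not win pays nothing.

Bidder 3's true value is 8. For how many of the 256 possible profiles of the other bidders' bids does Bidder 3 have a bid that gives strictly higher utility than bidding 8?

2

Others bid (4, 8, 4, 4): truth gives 0; bid 18 gives 1 > 0. Violating.
Others bid (8, 4, 4, 4): truth gives 0; bid 18 gives 1 > 0. Violating.
Others bid (4, 4, 4, 4): truth gives 4; no alternative beats it.
Others bid (4, 4, 4, 8): truth gives 3; no alternative beats it.
(Checking all 256 profiles: 2 have a profitable deviation, 254 do not.)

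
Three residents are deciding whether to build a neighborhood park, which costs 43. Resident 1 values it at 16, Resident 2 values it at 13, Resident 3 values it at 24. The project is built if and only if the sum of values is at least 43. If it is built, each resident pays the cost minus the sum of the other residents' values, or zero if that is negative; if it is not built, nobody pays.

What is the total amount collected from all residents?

Total value 53 ≥ cost 43, so it is built.
Resident 1: others sum to 37; max(0, 43 - 37) = 6.
Resident 2: others sum to 40; max(0, 43 - 40) = 3.
Resident 3: others sum to 29; max(0, 43 - 29) = 14.
Total collected = 6 + 3 + 14 = 23.

23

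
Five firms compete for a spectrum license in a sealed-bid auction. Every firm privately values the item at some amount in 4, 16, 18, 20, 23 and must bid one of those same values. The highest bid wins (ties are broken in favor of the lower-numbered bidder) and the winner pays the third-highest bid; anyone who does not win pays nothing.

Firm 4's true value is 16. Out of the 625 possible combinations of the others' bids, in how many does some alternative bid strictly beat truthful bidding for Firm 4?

Others bid (4, 4, 4, 18): truth gives 0; bid 18 gives 12 > 0. Violating.
Others bid (4, 4, 4, 20): truth gives 0; bid 20 gives 12 > 0. Violating.
Others bid (4, 4, 4, 23): truth gives 0; bid 23 gives 12 > 0. Violating.
Others bid (4, 4, 16, 4): truth gives 0; bid 18 gives 12 > 0. Violating.
Others bid (4, 4, 4, 4): truth gives 12; no alternative beats it.
Others bid (4, 4, 4, 16): truth gives 12; no alternative beats it.
(Checking all 625 profiles: 12 have a profitable deviation, 613 do not.)

12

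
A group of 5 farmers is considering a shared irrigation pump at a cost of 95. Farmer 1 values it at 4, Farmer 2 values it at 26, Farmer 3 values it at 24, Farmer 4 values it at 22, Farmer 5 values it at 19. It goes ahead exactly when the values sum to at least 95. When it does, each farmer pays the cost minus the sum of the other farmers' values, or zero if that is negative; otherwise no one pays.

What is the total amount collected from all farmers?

95

Total value 95 ≥ cost 95, so it is built.
Farmer 1: others sum to 91; max(0, 95 - 91) = 4.
Farmer 2: others sum to 69; max(0, 95 - 69) = 26.
Farmer 3: others sum to 71; max(0, 95 - 71) = 24.
Farmer 4: others sum to 73; max(0, 95 - 73) = 22.
Farmer 5: others sum to 76; max(0, 95 - 76) = 19.
Total collected = 4 + 26 + 24 + 22 + 19 = 95.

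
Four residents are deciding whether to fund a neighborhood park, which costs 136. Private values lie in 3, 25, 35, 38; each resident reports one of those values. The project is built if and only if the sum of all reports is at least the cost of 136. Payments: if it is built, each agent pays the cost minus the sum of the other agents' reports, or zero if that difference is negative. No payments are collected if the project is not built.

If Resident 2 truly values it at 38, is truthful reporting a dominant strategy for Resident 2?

Check each profile of the others' reports and compare truth against every alternative report.
Others report (38, 38, 38): truth gives 16, best alternative gives 16.
Others report (35, 38, 38): truth gives 13, best alternative gives 13.
Others report (38, 35, 38): truth gives 13, best alternative gives 13.
Others report (38, 38, 35): truth gives 13, best alternative gives 13.
Others report (35, 35, 38): truth gives 10, best alternative gives 10.
Others report (35, 38, 35): truth gives 10, best alternative gives 10.
(Remaining 58 profiles checked similarly; truth is weakly best in each.)
In every case the truthful report is at least as good as any alternative, so it is a dominant strategy.

Yes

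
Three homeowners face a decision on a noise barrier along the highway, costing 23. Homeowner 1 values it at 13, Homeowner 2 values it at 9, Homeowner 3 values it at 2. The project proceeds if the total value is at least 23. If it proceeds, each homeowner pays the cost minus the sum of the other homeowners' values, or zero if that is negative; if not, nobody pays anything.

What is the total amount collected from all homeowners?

21

Total value 24 ≥ cost 23, so it is built.
Homeowner 1: others sum to 11; max(0, 23 - 11) = 12.
Homeowner 2: others sum to 15; max(0, 23 - 15) = 8.
Homeowner 3: others sum to 22; max(0, 23 - 22) = 1.
Total collected = 12 + 8 + 1 = 21.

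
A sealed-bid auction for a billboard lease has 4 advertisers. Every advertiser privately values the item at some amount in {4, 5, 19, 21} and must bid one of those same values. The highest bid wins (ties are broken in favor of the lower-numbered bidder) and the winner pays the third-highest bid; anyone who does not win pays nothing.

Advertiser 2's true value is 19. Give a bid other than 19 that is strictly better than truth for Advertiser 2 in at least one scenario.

Suppose Advertiser 1 bids 4, Advertiser 3 bids 4 and Advertiser 4 bids 21.
Bid 19: loses, pays 0, utility 0.
Bid 21: wins, pays 4, utility 19 - 4 = 15.
So bidding 21 beats truth here (15 > 0).

21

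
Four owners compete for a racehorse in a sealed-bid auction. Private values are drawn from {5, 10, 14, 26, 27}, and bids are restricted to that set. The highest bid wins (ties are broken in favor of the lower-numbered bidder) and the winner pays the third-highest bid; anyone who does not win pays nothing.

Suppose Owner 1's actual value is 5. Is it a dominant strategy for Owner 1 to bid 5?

Check each profile of the others' bids and compare truth against every alternative bid.
Others bid (5, 10, 10): truth gives 0, best alternative gives -5.
Others bid (10, 5, 10): truth gives 0, best alternative gives -5.
Others bid (10, 10, 5): truth gives 0, best alternative gives -5.
Others bid (10, 10, 10): truth gives 0, best alternative gives -5.
Others bid (5, 5, 5): truth gives 0, best alternative gives 0.
Others bid (5, 5, 10): truth gives 0, best alternative gives 0.
(Remaining 119 profiles checked similarly; truth is weakly best in each.)
In every case the truthful bid is at least as good as any alternative, so it is a dominant strategy.

Yes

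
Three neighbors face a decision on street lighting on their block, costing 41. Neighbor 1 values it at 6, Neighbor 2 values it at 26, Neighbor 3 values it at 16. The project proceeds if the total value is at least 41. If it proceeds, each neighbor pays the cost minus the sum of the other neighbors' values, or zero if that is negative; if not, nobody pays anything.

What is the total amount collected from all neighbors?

Total value 48 ≥ cost 41, so it is built.
Neighbor 1: others sum to 42; max(0, 41 - 42) = 0.
Neighbor 2: others sum to 22; max(0, 41 - 22) = 19.
Neighbor 3: others sum to 32; max(0, 41 - 32) = 9.
Total collected = 0 + 19 + 9 = 28.

28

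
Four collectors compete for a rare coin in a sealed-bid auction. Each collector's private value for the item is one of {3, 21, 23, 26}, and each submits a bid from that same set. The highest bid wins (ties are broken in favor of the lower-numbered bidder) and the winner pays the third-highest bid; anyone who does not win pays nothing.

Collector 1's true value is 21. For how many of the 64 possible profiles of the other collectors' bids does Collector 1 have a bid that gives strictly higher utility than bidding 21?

6

Others bid (3, 3, 23): truth gives 0; bid 23 gives 18 > 0. Violating.
Others bid (3, 3, 26): truth gives 0; bid 26 gives 18 > 0. Violating.
Others bid (3, 23, 3): truth gives 0; bid 23 gives 18 > 0. Violating.
Others bid (3, 26, 3): truth gives 0; bid 26 gives 18 > 0. Violating.
Others bid (3, 3, 3): truth gives 18; no alternative beats it.
Others bid (3, 3, 21): truth gives 18; no alternative beats it.
(Checking all 64 profiles: 6 have a profitable deviation, 58 do not.)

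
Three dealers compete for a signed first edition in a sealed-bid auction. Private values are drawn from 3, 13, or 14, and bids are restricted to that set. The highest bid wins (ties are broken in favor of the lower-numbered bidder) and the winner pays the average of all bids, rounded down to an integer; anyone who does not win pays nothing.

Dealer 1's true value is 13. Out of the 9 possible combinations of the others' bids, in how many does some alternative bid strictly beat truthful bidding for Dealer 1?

Others bid (3, 3): truth gives 7; bid 3 gives 10 > 7. Violating.
Others bid (3, 14): truth gives 0; bid 14 gives 3 > 0. Violating.
Others bid (14, 3): truth gives 0; bid 14 gives 3 > 0. Violating.
Others bid (3, 13): truth gives 4; no alternative beats it.
Others bid (13, 3): truth gives 4; no alternative beats it.
(Checking all 9 profiles: 3 have a profitable deviation, 6 do not.)

3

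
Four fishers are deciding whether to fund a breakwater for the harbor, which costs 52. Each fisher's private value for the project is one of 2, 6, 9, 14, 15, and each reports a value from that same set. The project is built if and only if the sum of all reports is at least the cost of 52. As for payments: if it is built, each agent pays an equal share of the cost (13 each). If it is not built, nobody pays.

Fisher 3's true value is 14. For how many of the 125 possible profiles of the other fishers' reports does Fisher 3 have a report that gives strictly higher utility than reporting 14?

3

Others report (9, 14, 14): truth gives 0; report 15 gives 1 > 0. Violating.
Others report (14, 9, 14): truth gives 0; report 15 gives 1 > 0. Violating.
Others report (14, 14, 9): truth gives 0; report 15 gives 1 > 0. Violating.
Others report (2, 2, 2): truth gives 0; no alternative beats it.
Others report (2, 2, 6): truth gives 0; no alternative beats it.
(Checking all 125 profiles: 3 have a profitable deviation, 122 do not.)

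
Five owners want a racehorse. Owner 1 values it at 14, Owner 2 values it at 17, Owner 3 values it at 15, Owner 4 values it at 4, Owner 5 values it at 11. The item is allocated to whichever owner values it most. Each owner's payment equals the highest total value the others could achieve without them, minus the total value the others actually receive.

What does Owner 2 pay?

Owner 2 has the highest value and receives the item.
Without Owner 2, the item would go to the next-highest value, 15, so the others could achieve 15.
With Owner 2 present and winning, the others receive nothing, so their total is 0.
Payment = 15 - 0 = 15.

15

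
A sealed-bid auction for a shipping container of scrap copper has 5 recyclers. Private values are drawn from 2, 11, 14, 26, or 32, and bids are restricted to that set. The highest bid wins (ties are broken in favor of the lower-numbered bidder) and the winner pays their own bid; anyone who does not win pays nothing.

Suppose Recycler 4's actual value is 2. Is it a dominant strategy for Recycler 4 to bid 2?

Yes

Check each profile of the others' bids and compare truth against every alternative bid.
Others bid (2, 2, 2, 2): truth gives 0, best alternative gives -9.
Others bid (2, 2, 2, 11): truth gives 0, best alternative gives -9.
Others bid (2, 2, 2, 14): truth gives 0, best alternative gives 0.
Others bid (2, 2, 2, 26): truth gives 0, best alternative gives 0.
Others bid (2, 2, 2, 32): truth gives 0, best alternative gives 0.
Others bid (2, 2, 11, 2): truth gives 0, best alternative gives 0.
(Remaining 619 profiles checked similarly; truth is weakly best in each.)
In every case the truthful bid is at least as good as any alternative, so it is a dominant strategy.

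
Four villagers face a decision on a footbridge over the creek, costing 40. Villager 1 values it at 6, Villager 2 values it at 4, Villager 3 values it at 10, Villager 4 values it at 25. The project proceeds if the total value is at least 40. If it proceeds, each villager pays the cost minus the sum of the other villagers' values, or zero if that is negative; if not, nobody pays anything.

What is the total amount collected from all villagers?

Total value 45 ≥ cost 40, so it is built.
Villager 1: others sum to 39; max(0, 40 - 39) = 1.
Villager 2: others sum to 41; max(0, 40 - 41) = 0.
Villager 3: others sum to 35; max(0, 40 - 35) = 5.
Villager 4: others sum to 20; max(0, 40 - 20) = 20.
Total collected = 1 + 0 + 5 + 20 = 26.

26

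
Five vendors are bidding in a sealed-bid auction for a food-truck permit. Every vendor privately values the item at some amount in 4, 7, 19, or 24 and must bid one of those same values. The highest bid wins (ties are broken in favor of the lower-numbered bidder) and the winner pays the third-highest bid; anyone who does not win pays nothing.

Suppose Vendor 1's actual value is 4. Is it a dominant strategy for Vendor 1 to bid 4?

Yes

Check each profile of the others' bids and compare truth against every alternative bid.
Others bid (4, 4, 7, 7): truth gives 0, best alternative gives -3.
Others bid (4, 7, 4, 7): truth gives 0, best alternative gives -3.
Others bid (4, 7, 7, 4): truth gives 0, best alternative gives -3.
Others bid (4, 7, 7, 7): truth gives 0, best alternative gives -3.
Others bid (7, 4, 4, 7): truth gives 0, best alternative gives -3.
Others bid (7, 4, 7, 4): truth gives 0, best alternative gives -3.
(Remaining 250 profiles checked similarly; truth is weakly best in each.)
In every case the truthful bid is at least as good as any alternative, so it is a dominant strategy.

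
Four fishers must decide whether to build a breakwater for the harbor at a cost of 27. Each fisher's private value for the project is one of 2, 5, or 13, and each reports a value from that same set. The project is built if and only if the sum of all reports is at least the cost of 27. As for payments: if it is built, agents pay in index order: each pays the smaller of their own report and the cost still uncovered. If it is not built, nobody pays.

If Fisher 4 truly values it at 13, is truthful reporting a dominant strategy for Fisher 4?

Yes

Check each profile of the others' reports and compare truth against every alternative report.
Others report (2, 5, 13): truth gives 6, best alternative gives 0.
Others report (2, 13, 5): truth gives 6, best alternative gives 0.
Others report (5, 2, 13): truth gives 6, best alternative gives 0.
Others report (5, 13, 2): truth gives 6, best alternative gives 0.
Others report (13, 2, 5): truth gives 6, best alternative gives 0.
Others report (13, 5, 2): truth gives 6, best alternative gives 0.
(Remaining 21 profiles checked similarly; truth is weakly best in each.)
In every case the truthful report is at least as good as any alternative, so it is a dominant strategy.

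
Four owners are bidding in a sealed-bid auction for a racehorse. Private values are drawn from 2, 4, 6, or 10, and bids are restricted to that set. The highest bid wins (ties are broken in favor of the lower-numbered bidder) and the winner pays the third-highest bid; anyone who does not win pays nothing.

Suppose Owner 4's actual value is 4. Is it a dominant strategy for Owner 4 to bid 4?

Consider the case where Owner 1 bids 2, Owner 2 bids 2 and Owner 3 bids 4.
Truthful bid 4: loses, pays 0, utility 0.
Bid 6 instead: wins, pays 2, utility 4 - 2 = 2.
Since 2 > 0, bidding 6 is strictly better here, so truthful bidding is not dominant.

No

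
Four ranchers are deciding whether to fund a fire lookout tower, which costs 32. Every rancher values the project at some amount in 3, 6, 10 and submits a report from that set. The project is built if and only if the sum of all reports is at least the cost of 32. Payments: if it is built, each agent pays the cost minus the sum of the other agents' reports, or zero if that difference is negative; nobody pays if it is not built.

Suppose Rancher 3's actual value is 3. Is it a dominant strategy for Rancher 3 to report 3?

Yes

Check each profile of the others' reports and compare truth against every alternative report.
Others report (6, 10, 10): truth gives 0, best alternative gives -3.
Others report (10, 6, 10): truth gives 0, best alternative gives -3.
Others report (10, 10, 6): truth gives 0, best alternative gives -3.
Others report (10, 10, 10): truth gives 1, best alternative gives 1.
Others report (3, 3, 3): truth gives 0, best alternative gives 0.
Others report (3, 3, 6): truth gives 0, best alternative gives 0.
(Remaining 21 profiles checked similarly; truth is weakly best in each.)
In every case the truthful report is at least as good as any alternative, so it is a dominant strategy.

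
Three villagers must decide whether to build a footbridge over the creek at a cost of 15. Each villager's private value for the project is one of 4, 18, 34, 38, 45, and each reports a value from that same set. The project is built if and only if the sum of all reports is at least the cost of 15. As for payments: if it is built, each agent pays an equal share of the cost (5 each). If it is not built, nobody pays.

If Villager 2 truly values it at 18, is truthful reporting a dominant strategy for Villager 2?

Check each profile of the others' reports and compare truth against every alternative report.
Others report (4, 4): truth gives 13, best alternative gives 13.
Others report (4, 18): truth gives 13, best alternative gives 13.
Others report (4, 34): truth gives 13, best alternative gives 13.
Others report (4, 38): truth gives 13, best alternative gives 13.
Others report (4, 45): truth gives 13, best alternative gives 13.
Others report (18, 4): truth gives 13, best alternative gives 13.
(Remaining 19 profiles checked similarly; truth is weakly best in each.)
In every case the truthful report is at least as good as any alternative, so it is a dominant strategy.

Yes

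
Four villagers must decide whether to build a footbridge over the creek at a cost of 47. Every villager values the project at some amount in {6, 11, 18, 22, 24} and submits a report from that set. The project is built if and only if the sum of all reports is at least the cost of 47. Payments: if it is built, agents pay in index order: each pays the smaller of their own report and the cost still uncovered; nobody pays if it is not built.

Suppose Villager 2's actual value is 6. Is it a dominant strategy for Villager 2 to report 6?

Yes

Check each profile of the others' reports and compare truth against every alternative report.
Others report (6, 6, 24): truth gives 0, best alternative gives -5.
Others report (6, 11, 22): truth gives 0, best alternative gives -5.
Others report (6, 11, 24): truth gives 0, best alternative gives -5.
Others report (6, 18, 18): truth gives 0, best alternative gives -5.
Others report (6, 18, 22): truth gives 0, best alternative gives -5.
Others report (6, 18, 24): truth gives 0, best alternative gives -5.
(Remaining 119 profiles checked similarly; truth is weakly best in each.)
In every case the truthful report is at least as good as any alternative, so it is a dominant strategy.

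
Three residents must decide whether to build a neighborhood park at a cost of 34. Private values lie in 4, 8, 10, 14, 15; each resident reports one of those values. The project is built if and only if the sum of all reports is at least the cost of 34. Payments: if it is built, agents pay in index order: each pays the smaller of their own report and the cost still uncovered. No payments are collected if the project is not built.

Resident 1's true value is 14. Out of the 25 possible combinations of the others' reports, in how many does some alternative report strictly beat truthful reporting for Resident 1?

8

Others report (10, 14): truth gives 0; report 10 gives 4 > 0. Violating.
Others report (10, 15): truth gives 0; report 10 gives 4 > 0. Violating.
Others report (14, 10): truth gives 0; report 10 gives 4 > 0. Violating.
Others report (14, 14): truth gives 0; report 8 gives 6 > 0. Violating.
Others report (4, 4): truth gives 0; no alternative beats it.
Others report (4, 8): truth gives 0; no alternative beats it.
(Checking all 25 profiles: 8 have a profitable deviation, 17 do not.)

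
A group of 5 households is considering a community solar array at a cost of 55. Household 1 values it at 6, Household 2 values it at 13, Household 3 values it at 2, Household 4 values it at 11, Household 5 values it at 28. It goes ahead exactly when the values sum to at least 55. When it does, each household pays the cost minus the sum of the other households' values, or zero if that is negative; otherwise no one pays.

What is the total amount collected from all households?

38

Total value 60 ≥ cost 55, so it is built.
Household 1: others sum to 54; max(0, 55 - 54) = 1.
Household 2: others sum to 47; max(0, 55 - 47) = 8.
Household 3: others sum to 58; max(0, 55 - 58) = 0.
Household 4: others sum to 49; max(0, 55 - 49) = 6.
Household 5: others sum to 32; max(0, 55 - 32) = 23.
Total collected = 1 + 8 + 0 + 6 + 23 = 38.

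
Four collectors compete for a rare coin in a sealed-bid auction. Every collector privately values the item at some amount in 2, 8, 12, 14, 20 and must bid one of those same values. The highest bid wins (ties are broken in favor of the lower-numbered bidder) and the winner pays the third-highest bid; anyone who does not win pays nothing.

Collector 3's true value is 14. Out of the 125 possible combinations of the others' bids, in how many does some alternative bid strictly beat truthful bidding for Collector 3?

27

Others bid (2, 2, 20): truth gives 0; bid 20 gives 12 > 0. Violating.
Others bid (2, 8, 20): truth gives 0; bid 20 gives 6 > 0. Violating.
Others bid (2, 12, 20): truth gives 0; bid 20 gives 2 > 0. Violating.
Others bid (2, 14, 2): truth gives 0; bid 20 gives 12 > 0. Violating.
Others bid (2, 2, 2): truth gives 12; no alternative beats it.
Others bid (2, 2, 8): truth gives 12; no alternative beats it.
(Checking all 125 profiles: 27 have a profitable deviation, 98 do not.)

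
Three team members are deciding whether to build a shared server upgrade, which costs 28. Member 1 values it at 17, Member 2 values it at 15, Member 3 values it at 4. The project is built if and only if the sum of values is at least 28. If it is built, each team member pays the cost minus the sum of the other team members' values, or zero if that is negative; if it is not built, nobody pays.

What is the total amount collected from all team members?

16

Total value 36 ≥ cost 28, so it is built.
Member 1: others sum to 19; max(0, 28 - 19) = 9.
Member 2: others sum to 21; max(0, 28 - 21) = 7.
Member 3: others sum to 32; max(0, 28 - 32) = 0.
Total collected = 9 + 7 + 0 = 16.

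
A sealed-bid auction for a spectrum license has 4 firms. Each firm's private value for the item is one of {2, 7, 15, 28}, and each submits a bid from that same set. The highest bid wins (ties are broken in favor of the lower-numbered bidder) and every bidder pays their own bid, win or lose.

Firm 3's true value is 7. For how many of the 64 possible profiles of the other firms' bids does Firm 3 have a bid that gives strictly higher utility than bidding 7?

62

Others bid (2, 2, 15): truth gives -7; bid 2 gives -2 > -7. Violating.
Others bid (2, 2, 28): truth gives -7; bid 2 gives -2 > -7. Violating.
Others bid (2, 7, 2): truth gives -7; bid 2 gives -2 > -7. Violating.
Others bid (2, 7, 7): truth gives -7; bid 2 gives -2 > -7. Violating.
Others bid (2, 2, 2): truth gives 0; no alternative beats it.
Others bid (2, 2, 7): truth gives 0; no alternative beats it.
(Checking all 64 profiles: 62 have a profitable deviation, 2 do not.)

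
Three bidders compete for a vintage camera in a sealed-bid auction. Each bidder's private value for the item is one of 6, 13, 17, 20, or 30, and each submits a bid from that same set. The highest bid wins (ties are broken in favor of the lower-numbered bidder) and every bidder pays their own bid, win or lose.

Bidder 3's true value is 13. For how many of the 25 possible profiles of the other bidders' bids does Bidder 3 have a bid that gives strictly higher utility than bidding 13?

24

Others bid (6, 13): truth gives -13; bid 17 gives -4 > -13. Violating.
Others bid (6, 17): truth gives -13; bid 6 gives -6 > -13. Violating.
Others bid (6, 20): truth gives -13; bid 6 gives -6 > -13. Violating.
Others bid (6, 30): truth gives -13; bid 6 gives -6 > -13. Violating.
Others bid (6, 6): truth gives 0; no alternative beats it.
(Checking all 25 profiles: 24 have a profitable deviation, 1 does not.)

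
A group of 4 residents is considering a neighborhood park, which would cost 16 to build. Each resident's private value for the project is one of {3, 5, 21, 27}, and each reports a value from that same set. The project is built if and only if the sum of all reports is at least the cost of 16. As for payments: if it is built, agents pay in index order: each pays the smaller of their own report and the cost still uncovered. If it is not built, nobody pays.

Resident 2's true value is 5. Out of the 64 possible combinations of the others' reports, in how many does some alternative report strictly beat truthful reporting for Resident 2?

Others report (3, 3, 21): truth gives 0; report 3 gives 2 > 0. Violating.
Others report (3, 3, 27): truth gives 0; report 3 gives 2 > 0. Violating.
Others report (3, 5, 5): truth gives 0; report 3 gives 2 > 0. Violating.
Others report (3, 5, 21): truth gives 0; report 3 gives 2 > 0. Violating.
Others report (3, 3, 3): truth gives 0; no alternative beats it.
Others report (3, 3, 5): truth gives 0; no alternative beats it.
(Checking all 64 profiles: 28 have a profitable deviation, 36 do not.)

28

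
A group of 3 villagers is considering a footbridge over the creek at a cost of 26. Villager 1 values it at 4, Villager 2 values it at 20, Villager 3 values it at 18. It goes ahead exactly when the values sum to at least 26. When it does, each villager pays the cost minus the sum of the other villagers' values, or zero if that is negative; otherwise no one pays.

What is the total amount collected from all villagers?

6

Total value 42 ≥ cost 26, so it is built.
Villager 1: others sum to 38; max(0, 26 - 38) = 0.
Villager 2: others sum to 22; max(0, 26 - 22) = 4.
Villager 3: others sum to 24; max(0, 26 - 24) = 2.
Total collected = 0 + 4 + 2 = 6.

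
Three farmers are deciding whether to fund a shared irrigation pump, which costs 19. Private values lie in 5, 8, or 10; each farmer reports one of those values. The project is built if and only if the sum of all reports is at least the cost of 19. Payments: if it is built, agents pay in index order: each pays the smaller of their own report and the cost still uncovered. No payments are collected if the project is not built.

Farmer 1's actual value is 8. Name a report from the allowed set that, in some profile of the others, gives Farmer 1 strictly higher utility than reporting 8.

Suppose Farmer 2 reports 5 and Farmer 3 reports 10.
Report 8: project built, pays 8, utility 8 - 8 = 0.
Report 5: project built, pays 5, utility 8 - 5 = 3.
So reporting 5 beats truth here (3 > 0).

5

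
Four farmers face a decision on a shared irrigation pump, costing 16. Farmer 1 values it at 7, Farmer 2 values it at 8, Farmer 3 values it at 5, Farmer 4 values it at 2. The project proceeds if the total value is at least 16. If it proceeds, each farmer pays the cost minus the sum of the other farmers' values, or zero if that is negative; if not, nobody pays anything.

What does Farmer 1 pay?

1

Total value 22 ≥ cost 16, so the project is built.
The other farmers' values sum to 15.
Cost minus that sum is 16 - 15 = 1.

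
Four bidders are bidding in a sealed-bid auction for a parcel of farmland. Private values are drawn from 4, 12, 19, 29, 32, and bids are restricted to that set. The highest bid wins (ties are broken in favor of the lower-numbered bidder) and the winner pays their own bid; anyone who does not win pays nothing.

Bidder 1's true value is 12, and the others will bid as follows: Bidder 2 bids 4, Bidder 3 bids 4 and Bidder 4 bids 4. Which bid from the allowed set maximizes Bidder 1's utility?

Bid 4: wins, pays 4, utility 12 - 4 = 8.
Bid 12: wins, pays 12, utility 12 - 12 = 0.
Bid 19: wins, pays 19, utility 12 - 19 = -7.
Bid 29: wins, pays 29, utility 12 - 29 = -17.
Bid 32: wins, pays 32, utility 12 - 32 = -20.
The best choice is 4 with utility 8.

4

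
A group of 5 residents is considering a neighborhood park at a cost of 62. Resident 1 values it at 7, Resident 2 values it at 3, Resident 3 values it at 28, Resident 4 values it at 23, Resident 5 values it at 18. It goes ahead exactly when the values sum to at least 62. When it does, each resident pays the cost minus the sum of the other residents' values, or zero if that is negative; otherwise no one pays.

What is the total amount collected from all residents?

Total value 79 ≥ cost 62, so it is built.
Resident 1: others sum to 72; max(0, 62 - 72) = 0.
Resident 2: others sum to 76; max(0, 62 - 76) = 0.
Resident 3: others sum to 51; max(0, 62 - 51) = 11.
Resident 4: others sum to 56; max(0, 62 - 56) = 6.
Resident 5: others sum to 61; max(0, 62 - 61) = 1.
Total collected = 0 + 0 + 11 + 6 + 1 = 18.

18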